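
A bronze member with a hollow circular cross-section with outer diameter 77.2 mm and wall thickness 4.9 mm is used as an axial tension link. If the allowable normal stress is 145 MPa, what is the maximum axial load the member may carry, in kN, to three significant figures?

A = 1113 mm².
P_max = σ_allow · A = 145 · 1113 = 161400 N = 161.4 kN.

161 kN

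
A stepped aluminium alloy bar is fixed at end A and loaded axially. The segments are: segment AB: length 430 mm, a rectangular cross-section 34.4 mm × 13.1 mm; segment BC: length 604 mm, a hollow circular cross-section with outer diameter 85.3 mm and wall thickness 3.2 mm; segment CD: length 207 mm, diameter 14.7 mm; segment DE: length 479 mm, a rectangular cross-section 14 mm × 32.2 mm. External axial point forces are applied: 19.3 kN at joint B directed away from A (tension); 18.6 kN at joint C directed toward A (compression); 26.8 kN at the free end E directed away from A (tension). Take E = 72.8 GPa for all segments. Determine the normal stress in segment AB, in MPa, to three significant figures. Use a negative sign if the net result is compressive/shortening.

Internal axial forces (sectioning from the free end, tension +): N_DE = 26.8 kN, N_CD = 26.8 kN, N_BC = 8.2 kN, N_AB = 27.5 kN.
A_AB = 450.6 mm².
σ_AB = N_AB/A_AB = 27500/450.6 = 61.02 MPa.

61.0 MPa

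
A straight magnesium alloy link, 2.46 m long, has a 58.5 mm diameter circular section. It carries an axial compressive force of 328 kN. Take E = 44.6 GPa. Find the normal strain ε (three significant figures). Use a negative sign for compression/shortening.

A = 2688 mm².
σ = N/A = -122 MPa; ε = σ/E = -122/44600 = -2.736e-03.

-0.00274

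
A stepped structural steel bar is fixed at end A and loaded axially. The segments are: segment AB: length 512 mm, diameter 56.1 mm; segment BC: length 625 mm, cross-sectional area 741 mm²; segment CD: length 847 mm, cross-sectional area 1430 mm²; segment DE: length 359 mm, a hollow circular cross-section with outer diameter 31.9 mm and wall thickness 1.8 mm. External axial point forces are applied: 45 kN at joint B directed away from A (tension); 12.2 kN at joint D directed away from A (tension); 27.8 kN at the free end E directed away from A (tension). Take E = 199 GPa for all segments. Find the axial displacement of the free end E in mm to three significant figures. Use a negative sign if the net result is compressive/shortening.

0.672 mm

Internal axial forces (sectioning from the free end, tension +): N_DE = 27.8 kN, N_CD = 40 kN, N_BC = 40 kN, N_AB = 85 kN.
A_AB = 2472 mm².
A_DE = 170.2 mm².
δ_AB = 85000·512/(2472·199000) = 0.08847 mm
δ_BC = 40000·625/(741·199000) = 0.1695 mm
δ_CD = 40000·847/(1430·199000) = 0.1191 mm
δ_DE = 27800·359/(170.2·199000) = 0.2946 mm
δ = Σδ_i = 0.6717 mm.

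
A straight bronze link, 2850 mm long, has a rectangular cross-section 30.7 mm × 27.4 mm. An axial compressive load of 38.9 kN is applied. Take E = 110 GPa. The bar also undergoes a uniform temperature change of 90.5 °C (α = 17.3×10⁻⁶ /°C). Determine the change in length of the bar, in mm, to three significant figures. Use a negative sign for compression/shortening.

3.26 mm

A = 841.2 mm².
δ_mech = NL/(AE) = -38900·2850/(841.2·110000) = -1.198 mm.
δ_thermal = αLΔT = 17.3e-6·2850·90.5 = 4.462 mm.
δ = δ_mech + δ_thermal = 3.264 mm.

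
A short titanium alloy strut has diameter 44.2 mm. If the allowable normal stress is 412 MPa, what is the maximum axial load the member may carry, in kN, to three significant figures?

632 kN

A = 1534 mm².
P_max = σ_allow · A = 412 · 1534 = 632200 N = 632.2 kN.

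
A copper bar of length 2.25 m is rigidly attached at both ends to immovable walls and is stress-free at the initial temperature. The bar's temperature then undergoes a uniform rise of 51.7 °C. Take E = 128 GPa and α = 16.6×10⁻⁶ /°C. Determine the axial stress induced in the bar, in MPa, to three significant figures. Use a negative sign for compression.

Free thermal expansion αLΔT = 16.6e-6 · 2250 · 51.7 = 1.931 mm.
The walls impose strain ε = −(1.931)/2250 = -8.5822e-04; σ = Eε = 128000 · -8.5822e-04 = -109.9 MPa.

-110 MPa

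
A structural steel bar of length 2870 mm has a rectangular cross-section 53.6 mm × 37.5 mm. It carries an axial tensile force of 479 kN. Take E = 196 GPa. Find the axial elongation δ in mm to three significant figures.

3.49 mm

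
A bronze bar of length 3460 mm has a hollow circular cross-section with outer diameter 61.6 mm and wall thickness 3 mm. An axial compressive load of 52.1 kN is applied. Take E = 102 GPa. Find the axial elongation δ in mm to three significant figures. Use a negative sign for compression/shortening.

-3.20 mm

A = 552.3 mm².
δ_mech = NL/(AE) = -52100·3460/(552.3·102000) = -3.2 mm.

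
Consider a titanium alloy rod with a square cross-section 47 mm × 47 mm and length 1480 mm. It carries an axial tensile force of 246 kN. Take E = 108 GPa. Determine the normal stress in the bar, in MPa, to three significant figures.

A = 2209 mm².
σ = N/A = 246000/2209 = 111.4 MPa.

111 MPa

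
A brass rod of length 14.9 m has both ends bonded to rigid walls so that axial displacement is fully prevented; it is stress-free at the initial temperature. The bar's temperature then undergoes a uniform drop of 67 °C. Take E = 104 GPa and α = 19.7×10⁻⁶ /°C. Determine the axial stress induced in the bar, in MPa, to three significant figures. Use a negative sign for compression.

137 MPa

Free thermal expansion αLΔT = 19.7e-6 · 14900 · -67 = -19.67 mm.
The walls impose strain ε = −(-19.67)/14900 = 1.3199e-03; σ = Eε = 104000 · 1.3199e-03 = 137.3 MPa.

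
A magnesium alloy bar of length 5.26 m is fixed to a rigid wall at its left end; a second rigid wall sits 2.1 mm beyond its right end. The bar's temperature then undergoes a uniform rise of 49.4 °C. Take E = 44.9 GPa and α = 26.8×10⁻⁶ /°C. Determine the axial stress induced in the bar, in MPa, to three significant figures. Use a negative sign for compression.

Free thermal expansion αLΔT = 26.8e-6 · 5260 · 49.4 = 6.964 mm.
The walls engage after the gap closes; constrained expansion = 6.964 − 2.1 = 4.864 mm.
The walls impose strain ε = −(4.864)/5260 = -9.2468e-04; σ = Eε = 44900 · -9.2468e-04 = -41.52 MPa.

-41.5 MPa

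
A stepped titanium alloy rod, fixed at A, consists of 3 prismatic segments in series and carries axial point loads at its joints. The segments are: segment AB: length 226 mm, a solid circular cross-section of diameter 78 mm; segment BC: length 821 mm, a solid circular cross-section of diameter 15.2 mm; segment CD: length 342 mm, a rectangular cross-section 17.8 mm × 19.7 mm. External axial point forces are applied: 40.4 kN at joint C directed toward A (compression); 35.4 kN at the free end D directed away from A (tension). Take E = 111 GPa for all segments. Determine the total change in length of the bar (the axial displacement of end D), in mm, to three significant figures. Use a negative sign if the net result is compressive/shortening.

Internal axial forces (sectioning from the free end, tension +): N_CD = 35.4 kN, N_BC = -5 kN, N_AB = -5 kN.
A_AB = 4778 mm².
A_BC = 181.5 mm².
A_CD = 350.7 mm².
δ_AB = -5000·226/(4778·111000) = -0.00213 mm
δ_BC = -5000·821/(181.5·111000) = -0.2038 mm
δ_CD = 35400·342/(350.7·111000) = 0.311 mm
δ = Σδ_i = 0.1051 mm.

0.105 mm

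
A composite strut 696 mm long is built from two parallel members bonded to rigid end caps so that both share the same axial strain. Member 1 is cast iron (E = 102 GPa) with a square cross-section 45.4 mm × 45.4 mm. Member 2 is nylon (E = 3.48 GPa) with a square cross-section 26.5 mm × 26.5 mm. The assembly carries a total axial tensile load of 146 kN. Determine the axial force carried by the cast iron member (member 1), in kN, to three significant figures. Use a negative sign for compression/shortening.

144 kN

A_1 = 2061 mm².
A_2 = 702.2 mm².
Equal strain + equilibrium ⇒ each member carries load in proportion to AE: A₁E₁ = 210200000 N, A₂E₂ = 2444000 N, ΣAE = 212700000 N.
F₁ = P·A₁E₁/ΣAE = 146000·210200000/212700000 = 144300 N.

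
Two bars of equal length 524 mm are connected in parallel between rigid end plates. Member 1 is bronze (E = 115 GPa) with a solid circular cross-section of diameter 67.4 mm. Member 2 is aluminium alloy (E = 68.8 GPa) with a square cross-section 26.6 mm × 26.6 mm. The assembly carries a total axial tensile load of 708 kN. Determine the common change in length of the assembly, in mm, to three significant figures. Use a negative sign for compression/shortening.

0.808 mm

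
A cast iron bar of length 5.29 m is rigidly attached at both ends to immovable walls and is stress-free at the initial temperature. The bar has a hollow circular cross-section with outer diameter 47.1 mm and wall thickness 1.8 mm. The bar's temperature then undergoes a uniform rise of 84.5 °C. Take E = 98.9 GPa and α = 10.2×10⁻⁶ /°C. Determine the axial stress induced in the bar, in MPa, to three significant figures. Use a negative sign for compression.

-85.2 MPa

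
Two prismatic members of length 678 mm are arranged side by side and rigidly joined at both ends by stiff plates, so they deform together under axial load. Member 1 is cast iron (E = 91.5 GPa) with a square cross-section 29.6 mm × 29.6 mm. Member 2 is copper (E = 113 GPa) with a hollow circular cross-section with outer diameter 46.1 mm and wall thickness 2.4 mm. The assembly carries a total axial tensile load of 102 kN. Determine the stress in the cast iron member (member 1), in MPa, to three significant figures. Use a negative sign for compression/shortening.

79.5 MPa

A_1 = 876.2 mm².
A_2 = 329.5 mm².
Equal strain + equilibrium ⇒ each member carries load in proportion to AE: A₁E₁ = 80170000 N, A₂E₂ = 37230000 N, ΣAE = 117400000 N.
σ₁ = P·E₁/ΣAE = 102000·91500/117400000 = 79.5 MPa.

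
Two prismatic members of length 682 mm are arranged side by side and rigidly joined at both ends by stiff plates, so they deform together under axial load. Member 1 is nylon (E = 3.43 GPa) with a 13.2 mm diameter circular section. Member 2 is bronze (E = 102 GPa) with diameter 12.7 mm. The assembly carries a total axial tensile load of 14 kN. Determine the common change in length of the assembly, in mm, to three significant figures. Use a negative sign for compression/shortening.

0.713 mm

A_1 = 136.8 mm².
A_2 = 126.7 mm².
Equal strain + equilibrium ⇒ each member carries load in proportion to AE: A₁E₁ = 469400 N, A₂E₂ = 12920000 N, ΣAE = 13390000 N.
δ = PL/ΣAE = 14000·682/13390000 = 0.713 mm.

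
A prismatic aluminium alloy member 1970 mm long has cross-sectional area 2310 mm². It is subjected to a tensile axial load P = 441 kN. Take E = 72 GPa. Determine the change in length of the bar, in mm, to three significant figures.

5.22 mm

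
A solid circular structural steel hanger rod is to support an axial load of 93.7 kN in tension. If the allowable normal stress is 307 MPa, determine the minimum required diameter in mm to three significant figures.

Required area A ≥ P/σ_allow = 93700/307 = 305.2 mm².
For a solid circular section, d ≥ √(4A/π) = 19.71 mm.

19.7 mm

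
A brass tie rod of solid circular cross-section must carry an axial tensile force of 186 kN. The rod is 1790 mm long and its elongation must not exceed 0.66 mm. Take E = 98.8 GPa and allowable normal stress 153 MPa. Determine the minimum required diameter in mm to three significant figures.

Required area A ≥ P/σ_allow = 186000/153 = 1216 mm².
For a solid circular section, d ≥ √(4A/π) = 39.34 mm.
Elongation limit: A ≥ PL/(Eδ_allow) = 186000·1790/(98800·0.66) = 5106 mm² ⇒ d ≥ 80.63 mm.
The elongation limit governs.

80.6 mm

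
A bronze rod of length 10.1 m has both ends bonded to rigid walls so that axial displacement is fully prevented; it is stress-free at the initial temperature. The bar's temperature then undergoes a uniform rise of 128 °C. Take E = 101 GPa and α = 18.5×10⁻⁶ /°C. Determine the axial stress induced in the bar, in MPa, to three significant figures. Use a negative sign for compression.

-239 MPa

Free thermal expansion αLΔT = 18.5e-6 · 10100 · 128 = 23.92 mm.
The walls impose strain ε = −(23.92)/10100 = -2.3680e-03; σ = Eε = 101000 · -2.3680e-03 = -239.2 MPa.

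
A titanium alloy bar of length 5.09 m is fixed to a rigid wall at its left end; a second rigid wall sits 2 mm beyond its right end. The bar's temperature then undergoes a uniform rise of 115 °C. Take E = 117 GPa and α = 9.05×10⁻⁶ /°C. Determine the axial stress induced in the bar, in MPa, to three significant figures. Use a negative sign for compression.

-75.8 MPa

Free thermal expansion αLΔT = 9.05e-6 · 5090 · 115 = 5.297 mm.
The walls engage after the gap closes; constrained expansion = 5.297 − 2 = 3.297 mm.
The walls impose strain ε = −(3.297)/5090 = -6.4782e-04; σ = Eε = 117000 · -6.4782e-04 = -75.8 MPa.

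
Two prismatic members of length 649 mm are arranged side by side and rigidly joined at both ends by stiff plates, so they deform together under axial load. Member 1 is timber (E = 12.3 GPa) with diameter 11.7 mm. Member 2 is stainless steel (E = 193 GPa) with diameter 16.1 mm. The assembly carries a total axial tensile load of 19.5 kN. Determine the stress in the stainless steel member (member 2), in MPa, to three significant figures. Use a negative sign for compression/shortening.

A_1 = 107.5 mm².
A_2 = 203.6 mm².
Equal strain + equilibrium ⇒ each member carries load in proportion to AE: A₁E₁ = 1322000 N, A₂E₂ = 39290000 N, ΣAE = 40610000 N.
σ₂ = P·E₂/ΣAE = 19500·193000/40610000 = 92.67 MPa.

92.7 MPa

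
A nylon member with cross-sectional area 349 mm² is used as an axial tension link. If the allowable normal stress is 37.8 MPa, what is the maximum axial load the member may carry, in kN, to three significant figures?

13.2 kN

P_max = σ_allow · A = 37.8 · 349 = 13190 N = 13.19 kN.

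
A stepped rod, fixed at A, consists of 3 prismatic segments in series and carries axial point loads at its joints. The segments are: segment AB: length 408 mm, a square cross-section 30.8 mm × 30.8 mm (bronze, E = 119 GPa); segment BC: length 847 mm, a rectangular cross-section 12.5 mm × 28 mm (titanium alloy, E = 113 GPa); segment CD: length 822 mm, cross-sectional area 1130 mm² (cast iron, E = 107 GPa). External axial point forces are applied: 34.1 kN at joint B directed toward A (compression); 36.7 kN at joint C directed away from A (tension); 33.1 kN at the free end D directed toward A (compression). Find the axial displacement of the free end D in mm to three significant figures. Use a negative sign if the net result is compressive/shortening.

-0.258 mm

Internal axial forces (sectioning from the free end, tension +): N_CD = -33.1 kN, N_BC = 3.6 kN, N_AB = -30.5 kN.
A_AB = 948.6 mm².
A_BC = 350 mm².
δ_AB = -30500·408/(948.6·119000) = -0.1102 mm
δ_BC = 3600·847/(350·113000) = 0.0771 mm
δ_CD = -33100·822/(1130·107000) = -0.225 mm
δ = Σδ_i = -0.2582 mm.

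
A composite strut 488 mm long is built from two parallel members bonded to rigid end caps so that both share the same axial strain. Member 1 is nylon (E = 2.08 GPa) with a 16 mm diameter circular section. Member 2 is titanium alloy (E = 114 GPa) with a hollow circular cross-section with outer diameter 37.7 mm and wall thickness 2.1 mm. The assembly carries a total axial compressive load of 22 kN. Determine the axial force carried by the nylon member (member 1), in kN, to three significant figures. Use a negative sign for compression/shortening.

-0.338 kN

A_1 = 201.1 mm².
A_2 = 234.9 mm².
Equal strain + equilibrium ⇒ each member carries load in proportion to AE: A₁E₁ = 418200 N, A₂E₂ = 26770000 N, ΣAE = 27190000 N.
F₁ = P·A₁E₁/ΣAE = -22000·418200/27190000 = -338.3 N.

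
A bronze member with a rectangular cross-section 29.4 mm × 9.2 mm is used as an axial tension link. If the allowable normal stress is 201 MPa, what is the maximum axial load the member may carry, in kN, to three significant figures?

A = 270.5 mm².
P_max = σ_allow · A = 201 · 270.5 = 54370 N = 54.37 kN.

54.4 kN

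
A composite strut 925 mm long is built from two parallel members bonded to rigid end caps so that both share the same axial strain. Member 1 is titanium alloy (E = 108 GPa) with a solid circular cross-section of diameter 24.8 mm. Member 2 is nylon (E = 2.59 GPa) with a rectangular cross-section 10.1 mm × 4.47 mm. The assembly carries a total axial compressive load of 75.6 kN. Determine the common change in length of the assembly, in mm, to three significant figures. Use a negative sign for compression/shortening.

-1.34 mm

A_1 = 483.1 mm².
A_2 = 45.15 mm².
Equal strain + equilibrium ⇒ each member carries load in proportion to AE: A₁E₁ = 52170000 N, A₂E₂ = 116900 N, ΣAE = 52290000 N.
δ = PL/ΣAE = -75600·925/52290000 = -1.337 mm.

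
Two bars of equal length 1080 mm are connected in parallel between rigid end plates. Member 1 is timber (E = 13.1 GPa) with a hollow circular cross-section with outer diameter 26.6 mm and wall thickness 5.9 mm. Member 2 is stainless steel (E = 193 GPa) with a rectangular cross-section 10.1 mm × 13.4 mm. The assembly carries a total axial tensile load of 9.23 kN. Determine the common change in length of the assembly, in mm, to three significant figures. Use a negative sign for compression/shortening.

A_1 = 383.7 mm².
A_2 = 135.3 mm².
Equal strain + equilibrium ⇒ each member carries load in proportion to AE: A₁E₁ = 5026000 N, A₂E₂ = 26120000 N, ΣAE = 31150000 N.
δ = PL/ΣAE = 9230·1080/31150000 = 0.32 mm.

0.320 mm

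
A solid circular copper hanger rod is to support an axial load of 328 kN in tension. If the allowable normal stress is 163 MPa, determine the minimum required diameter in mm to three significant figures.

50.6 mm

Required area A ≥ P/σ_allow = 328000/163 = 2012 mm².
For a solid circular section, d ≥ √(4A/π) = 50.62 mm.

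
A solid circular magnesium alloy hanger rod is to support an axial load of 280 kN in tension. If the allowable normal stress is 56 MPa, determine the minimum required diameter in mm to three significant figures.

Required area A ≥ P/σ_allow = 280000/56 = 5000 mm².
For a solid circular section, d ≥ √(4A/π) = 79.79 mm.

79.8 mm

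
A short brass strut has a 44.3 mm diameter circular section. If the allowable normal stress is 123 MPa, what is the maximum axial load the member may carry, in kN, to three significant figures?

190 kN

A = 1541 mm².
P_max = σ_allow · A = 123 · 1541 = 189600 N = 189.6 kN.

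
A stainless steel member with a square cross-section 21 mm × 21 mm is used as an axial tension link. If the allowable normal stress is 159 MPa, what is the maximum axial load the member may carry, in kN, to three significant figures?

70.1 kN

A = 441 mm².
P_max = σ_allow · A = 159 · 441 = 70120 N = 70.12 kN.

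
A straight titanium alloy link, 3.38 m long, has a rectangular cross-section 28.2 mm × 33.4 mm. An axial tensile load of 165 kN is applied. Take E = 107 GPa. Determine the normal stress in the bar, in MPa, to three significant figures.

175 MPa

A = 941.9 mm².
σ = N/A = 165000/941.9 = 175.2 MPa.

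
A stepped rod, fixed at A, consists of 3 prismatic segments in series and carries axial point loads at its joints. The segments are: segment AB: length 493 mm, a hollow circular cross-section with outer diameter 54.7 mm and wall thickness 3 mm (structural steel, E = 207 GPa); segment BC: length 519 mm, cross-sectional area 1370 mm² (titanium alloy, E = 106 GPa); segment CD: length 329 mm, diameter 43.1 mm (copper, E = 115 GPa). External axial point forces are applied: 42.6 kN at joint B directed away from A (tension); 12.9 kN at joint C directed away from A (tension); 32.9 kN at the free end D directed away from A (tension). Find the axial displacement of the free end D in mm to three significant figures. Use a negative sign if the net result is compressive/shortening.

Internal axial forces (sectioning from the free end, tension +): N_CD = 32.9 kN, N_BC = 45.8 kN, N_AB = 88.4 kN.
A_AB = 487.3 mm².
A_CD = 1459 mm².
δ_AB = 88400·493/(487.3·207000) = 0.4321 mm
δ_BC = 45800·519/(1370·106000) = 0.1637 mm
δ_CD = 32900·329/(1459·115000) = 0.06451 mm
δ = Σδ_i = 0.6603 mm.

0.660 mm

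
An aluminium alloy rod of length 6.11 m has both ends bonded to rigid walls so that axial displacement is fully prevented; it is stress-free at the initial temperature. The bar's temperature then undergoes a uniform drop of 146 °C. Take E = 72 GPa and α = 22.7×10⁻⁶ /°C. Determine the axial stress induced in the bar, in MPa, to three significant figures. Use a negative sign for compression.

Free thermal expansion αLΔT = 22.7e-6 · 6110 · -146 = -20.25 mm.
The walls impose strain ε = −(-20.25)/6110 = 3.3142e-03; σ = Eε = 72000 · 3.3142e-03 = 238.6 MPa.

239 MPa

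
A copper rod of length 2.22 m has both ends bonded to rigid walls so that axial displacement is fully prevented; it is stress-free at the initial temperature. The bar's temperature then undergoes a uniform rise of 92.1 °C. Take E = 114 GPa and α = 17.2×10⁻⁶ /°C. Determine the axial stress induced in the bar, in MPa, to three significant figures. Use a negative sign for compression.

-181 MPa

Free thermal expansion αLΔT = 17.2e-6 · 2220 · 92.1 = 3.517 mm.
The walls impose strain ε = −(3.517)/2220 = -1.5841e-03; σ = Eε = 114000 · -1.5841e-03 = -180.6 MPa.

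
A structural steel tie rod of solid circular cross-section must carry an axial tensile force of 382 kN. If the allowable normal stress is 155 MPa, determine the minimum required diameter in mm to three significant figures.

56.0 mm

Required area A ≥ P/σ_allow = 382000/155 = 2465 mm².
For a solid circular section, d ≥ √(4A/π) = 56.02 mm.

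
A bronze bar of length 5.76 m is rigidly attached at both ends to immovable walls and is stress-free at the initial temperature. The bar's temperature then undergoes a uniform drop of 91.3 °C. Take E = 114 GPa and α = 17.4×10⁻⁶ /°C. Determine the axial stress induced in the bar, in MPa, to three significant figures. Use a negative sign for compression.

Free thermal expansion αLΔT = 17.4e-6 · 5760 · -91.3 = -9.15 mm.
The walls impose strain ε = −(-9.15)/5760 = 1.5886e-03; σ = Eε = 114000 · 1.5886e-03 = 181.1 MPa.

181 MPa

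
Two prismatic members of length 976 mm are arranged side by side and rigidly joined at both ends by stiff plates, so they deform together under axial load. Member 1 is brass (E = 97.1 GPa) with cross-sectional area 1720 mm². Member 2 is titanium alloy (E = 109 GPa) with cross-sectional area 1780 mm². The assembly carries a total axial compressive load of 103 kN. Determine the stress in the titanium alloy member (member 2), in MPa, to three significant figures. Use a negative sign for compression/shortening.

Equal strain + equilibrium ⇒ each member carries load in proportion to AE: A₁E₁ = 167000000 N, A₂E₂ = 194000000 N, ΣAE = 361000000 N.
σ₂ = P·E₂/ΣAE = -103000·109000/361000000 = -31.1 MPa.

-31.1 MPa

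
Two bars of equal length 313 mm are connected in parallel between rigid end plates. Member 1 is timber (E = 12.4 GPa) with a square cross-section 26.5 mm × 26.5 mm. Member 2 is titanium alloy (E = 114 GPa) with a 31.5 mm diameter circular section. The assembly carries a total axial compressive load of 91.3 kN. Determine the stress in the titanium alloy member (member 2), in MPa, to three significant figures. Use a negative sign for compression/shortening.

A_1 = 702.2 mm².
A_2 = 779.3 mm².
Equal strain + equilibrium ⇒ each member carries load in proportion to AE: A₁E₁ = 8708000 N, A₂E₂ = 88840000 N, ΣAE = 97550000 N.
σ₂ = P·E₂/ΣAE = -91300·114000/97550000 = -106.7 MPa.

-107 MPa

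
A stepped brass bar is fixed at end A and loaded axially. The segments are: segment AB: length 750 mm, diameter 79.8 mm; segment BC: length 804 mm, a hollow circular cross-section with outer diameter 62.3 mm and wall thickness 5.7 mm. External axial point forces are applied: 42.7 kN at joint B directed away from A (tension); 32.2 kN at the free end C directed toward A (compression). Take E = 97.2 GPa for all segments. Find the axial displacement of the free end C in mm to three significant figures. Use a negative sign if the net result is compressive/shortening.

Internal axial forces (sectioning from the free end, tension +): N_BC = -32.2 kN, N_AB = 10.5 kN.
A_AB = 5001 mm².
A_BC = 1014 mm².
δ_AB = 10500·750/(5001·97200) = 0.0162 mm
δ_BC = -32200·804/(1014·97200) = -0.2628 mm
δ = Σδ_i = -0.2466 mm.

-0.247 mm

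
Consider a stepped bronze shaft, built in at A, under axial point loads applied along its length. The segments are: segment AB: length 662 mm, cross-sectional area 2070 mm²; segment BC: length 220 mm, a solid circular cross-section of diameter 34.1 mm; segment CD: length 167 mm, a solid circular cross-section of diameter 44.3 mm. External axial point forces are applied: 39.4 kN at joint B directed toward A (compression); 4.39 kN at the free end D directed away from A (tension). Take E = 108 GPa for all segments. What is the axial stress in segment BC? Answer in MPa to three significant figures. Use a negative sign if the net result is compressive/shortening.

4.81 MPa

Internal axial forces (sectioning from the free end, tension +): N_CD = 4.39 kN, N_BC = 4.39 kN, N_AB = -35.01 kN.
A_BC = 913.3 mm².
σ_BC = N_BC/A_BC = 4390/913.3 = 4.807 MPa.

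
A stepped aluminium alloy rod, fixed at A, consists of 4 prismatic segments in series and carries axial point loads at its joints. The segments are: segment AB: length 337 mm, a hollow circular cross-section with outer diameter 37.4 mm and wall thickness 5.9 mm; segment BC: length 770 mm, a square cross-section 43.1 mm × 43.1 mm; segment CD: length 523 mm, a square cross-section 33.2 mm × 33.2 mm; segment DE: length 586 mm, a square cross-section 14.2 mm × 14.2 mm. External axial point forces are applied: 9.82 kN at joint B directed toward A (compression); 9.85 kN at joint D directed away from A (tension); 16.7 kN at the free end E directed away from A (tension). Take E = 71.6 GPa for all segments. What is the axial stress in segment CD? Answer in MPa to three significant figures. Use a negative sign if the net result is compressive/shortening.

Internal axial forces (sectioning from the free end, tension +): N_DE = 16.7 kN, N_CD = 26.55 kN, N_BC = 26.55 kN, N_AB = 16.73 kN.
A_CD = 1102 mm².
σ_CD = N_CD/A_CD = 26550/1102 = 24.09 MPa.

24.1 MPa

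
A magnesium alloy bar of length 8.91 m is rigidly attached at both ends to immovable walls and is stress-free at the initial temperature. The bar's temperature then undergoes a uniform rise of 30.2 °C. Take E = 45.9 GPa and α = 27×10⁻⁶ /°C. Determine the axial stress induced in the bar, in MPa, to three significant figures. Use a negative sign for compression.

-37.4 MPa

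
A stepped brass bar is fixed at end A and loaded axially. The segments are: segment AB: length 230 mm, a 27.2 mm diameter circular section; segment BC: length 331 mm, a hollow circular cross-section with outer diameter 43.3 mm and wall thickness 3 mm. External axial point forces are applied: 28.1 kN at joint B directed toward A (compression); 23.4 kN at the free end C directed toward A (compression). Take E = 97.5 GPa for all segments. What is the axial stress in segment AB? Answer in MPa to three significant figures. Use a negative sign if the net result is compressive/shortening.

Internal axial forces (sectioning from the free end, tension +): N_BC = -23.4 kN, N_AB = -51.5 kN.
A_AB = 581.1 mm².
σ_AB = N_AB/A_AB = -51500/581.1 = -88.63 MPa.

-88.6 MPa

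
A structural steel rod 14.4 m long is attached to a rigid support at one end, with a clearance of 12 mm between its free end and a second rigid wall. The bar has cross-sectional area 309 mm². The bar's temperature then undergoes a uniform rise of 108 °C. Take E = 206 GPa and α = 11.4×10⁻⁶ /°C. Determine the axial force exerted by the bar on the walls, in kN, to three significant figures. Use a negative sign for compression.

-25.3 kN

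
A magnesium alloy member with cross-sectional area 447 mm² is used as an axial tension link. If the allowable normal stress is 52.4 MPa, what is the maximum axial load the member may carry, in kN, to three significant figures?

23.4 kN

P_max = σ_allow · A = 52.4 · 447 = 23420 N = 23.42 kN.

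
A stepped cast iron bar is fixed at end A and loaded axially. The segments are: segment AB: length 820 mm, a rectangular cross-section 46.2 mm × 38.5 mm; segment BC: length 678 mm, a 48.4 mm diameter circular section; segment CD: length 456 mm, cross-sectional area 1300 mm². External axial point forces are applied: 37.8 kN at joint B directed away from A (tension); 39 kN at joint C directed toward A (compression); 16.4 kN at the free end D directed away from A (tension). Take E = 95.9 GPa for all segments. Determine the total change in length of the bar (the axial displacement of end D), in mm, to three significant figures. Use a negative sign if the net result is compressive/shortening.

0.0462 mm

Internal axial forces (sectioning from the free end, tension +): N_CD = 16.4 kN, N_BC = -22.6 kN, N_AB = 15.2 kN.
A_AB = 1779 mm².
A_BC = 1840 mm².
δ_AB = 15200·820/(1779·95900) = 0.07307 mm
δ_BC = -22600·678/(1840·95900) = -0.08684 mm
δ_CD = 16400·456/(1300·95900) = 0.05999 mm
δ = Σδ_i = 0.04621 mm.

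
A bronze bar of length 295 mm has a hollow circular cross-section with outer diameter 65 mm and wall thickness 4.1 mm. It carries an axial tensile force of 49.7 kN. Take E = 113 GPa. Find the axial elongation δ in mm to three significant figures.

0.165 mm

A = 784.4 mm².
δ_mech = NL/(AE) = 49700·295/(784.4·113000) = 0.1654 mm.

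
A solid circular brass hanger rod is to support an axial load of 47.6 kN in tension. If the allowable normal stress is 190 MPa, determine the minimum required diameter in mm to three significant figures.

17.9 mm

Required area A ≥ P/σ_allow = 47600/190 = 250.5 mm².
For a solid circular section, d ≥ √(4A/π) = 17.86 mm.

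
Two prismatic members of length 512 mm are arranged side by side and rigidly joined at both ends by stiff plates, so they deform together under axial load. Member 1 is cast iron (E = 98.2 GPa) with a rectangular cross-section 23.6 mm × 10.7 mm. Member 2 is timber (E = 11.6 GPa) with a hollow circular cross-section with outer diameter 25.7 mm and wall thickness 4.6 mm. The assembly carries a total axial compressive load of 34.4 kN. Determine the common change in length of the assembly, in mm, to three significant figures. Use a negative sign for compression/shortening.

-0.622 mm

A_1 = 252.5 mm².
A_2 = 304.9 mm².
Equal strain + equilibrium ⇒ each member carries load in proportion to AE: A₁E₁ = 24800000 N, A₂E₂ = 3537000 N, ΣAE = 28330000 N.
δ = PL/ΣAE = -34400·512/28330000 = -0.6216 mm.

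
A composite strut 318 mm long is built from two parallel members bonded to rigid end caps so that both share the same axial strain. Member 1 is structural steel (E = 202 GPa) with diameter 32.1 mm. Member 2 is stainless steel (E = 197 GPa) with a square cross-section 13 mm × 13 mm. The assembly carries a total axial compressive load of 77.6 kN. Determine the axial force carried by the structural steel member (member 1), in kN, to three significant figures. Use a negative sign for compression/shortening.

-64.5 kN

A_1 = 809.3 mm².
A_2 = 169 mm².
Equal strain + equilibrium ⇒ each member carries load in proportion to AE: A₁E₁ = 163500000 N, A₂E₂ = 33290000 N, ΣAE = 196800000 N.
F₁ = P·A₁E₁/ΣAE = -77600·163500000/196800000 = -64470 N.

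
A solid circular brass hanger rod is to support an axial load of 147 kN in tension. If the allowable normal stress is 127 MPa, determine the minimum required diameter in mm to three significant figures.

Required area A ≥ P/σ_allow = 147000/127 = 1157 mm².
For a solid circular section, d ≥ √(4A/π) = 38.39 mm.

38.4 mm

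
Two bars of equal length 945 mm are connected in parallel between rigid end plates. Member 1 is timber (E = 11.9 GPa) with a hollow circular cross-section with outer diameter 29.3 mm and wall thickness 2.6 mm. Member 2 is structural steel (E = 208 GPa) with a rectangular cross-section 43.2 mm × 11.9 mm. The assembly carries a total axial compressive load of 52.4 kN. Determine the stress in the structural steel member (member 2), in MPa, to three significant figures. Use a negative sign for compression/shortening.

A_1 = 218.1 mm².
A_2 = 514.1 mm².
Equal strain + equilibrium ⇒ each member carries load in proportion to AE: A₁E₁ = 2595000 N, A₂E₂ = 106900000 N, ΣAE = 109500000 N.
σ₂ = P·E₂/ΣAE = -52400·208000/109500000 = -99.51 MPa.

-99.5 MPa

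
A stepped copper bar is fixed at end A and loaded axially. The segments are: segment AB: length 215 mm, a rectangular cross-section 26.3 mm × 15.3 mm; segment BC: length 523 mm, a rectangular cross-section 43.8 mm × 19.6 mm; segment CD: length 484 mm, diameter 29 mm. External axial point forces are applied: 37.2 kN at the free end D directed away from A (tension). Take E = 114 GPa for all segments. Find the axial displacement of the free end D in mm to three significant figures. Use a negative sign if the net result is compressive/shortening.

0.612 mm

Internal axial forces (sectioning from the free end, tension +): N_CD = 37.2 kN, N_BC = 37.2 kN, N_AB = 37.2 kN.
A_AB = 402.4 mm².
A_BC = 858.5 mm².
A_CD = 660.5 mm².
δ_AB = 37200·215/(402.4·114000) = 0.1744 mm
δ_BC = 37200·523/(858.5·114000) = 0.1988 mm
δ_CD = 37200·484/(660.5·114000) = 0.2391 mm
δ = Σδ_i = 0.6123 mm.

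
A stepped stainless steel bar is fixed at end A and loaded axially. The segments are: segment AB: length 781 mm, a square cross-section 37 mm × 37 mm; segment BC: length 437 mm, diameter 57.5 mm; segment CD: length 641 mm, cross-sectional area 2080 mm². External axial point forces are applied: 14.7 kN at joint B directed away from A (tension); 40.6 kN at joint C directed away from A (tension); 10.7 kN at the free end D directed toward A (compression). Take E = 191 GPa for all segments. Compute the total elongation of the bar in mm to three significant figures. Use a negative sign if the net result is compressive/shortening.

Internal axial forces (sectioning from the free end, tension +): N_CD = -10.7 kN, N_BC = 29.9 kN, N_AB = 44.6 kN.
A_AB = 1369 mm².
A_BC = 2597 mm².
δ_AB = 44600·781/(1369·191000) = 0.1332 mm
δ_BC = 29900·437/(2597·191000) = 0.02634 mm
δ_CD = -10700·641/(2080·191000) = -0.01726 mm
δ = Σδ_i = 0.1423 mm.

0.142 mm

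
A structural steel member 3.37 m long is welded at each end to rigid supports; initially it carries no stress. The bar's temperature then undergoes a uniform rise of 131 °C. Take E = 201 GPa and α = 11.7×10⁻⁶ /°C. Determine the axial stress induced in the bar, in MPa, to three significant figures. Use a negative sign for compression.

-308 MPa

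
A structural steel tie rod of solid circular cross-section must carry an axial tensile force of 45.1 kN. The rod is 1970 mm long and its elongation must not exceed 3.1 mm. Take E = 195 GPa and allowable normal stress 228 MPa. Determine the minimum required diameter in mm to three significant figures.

Required area A ≥ P/σ_allow = 45100/228 = 197.8 mm².
For a solid circular section, d ≥ √(4A/π) = 15.87 mm.
Elongation limit: A ≥ PL/(Eδ_allow) = 45100·1970/(195000·3.1) = 147 mm² ⇒ d ≥ 13.68 mm.
The stress limit governs.

15.9 mm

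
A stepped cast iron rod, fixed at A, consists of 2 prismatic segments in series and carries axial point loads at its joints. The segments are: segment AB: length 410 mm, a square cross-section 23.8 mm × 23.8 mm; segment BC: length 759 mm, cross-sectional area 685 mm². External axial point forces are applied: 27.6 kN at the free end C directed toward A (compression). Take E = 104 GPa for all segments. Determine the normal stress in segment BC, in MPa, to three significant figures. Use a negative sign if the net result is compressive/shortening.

-40.3 MPa

Internal axial forces (sectioning from the free end, tension +): N_BC = -27.6 kN, N_AB = -27.6 kN.
σ_BC = N_BC/A_BC = -27600/685 = -40.29 MPa.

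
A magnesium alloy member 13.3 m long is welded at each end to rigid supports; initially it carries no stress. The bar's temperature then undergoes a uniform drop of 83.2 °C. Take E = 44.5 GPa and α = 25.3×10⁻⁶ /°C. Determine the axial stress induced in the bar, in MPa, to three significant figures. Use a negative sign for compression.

93.7 MPa

Free thermal expansion αLΔT = 25.3e-6 · 13300 · -83.2 = -28 mm.
The walls impose strain ε = −(-28)/13300 = 2.1050e-03; σ = Eε = 44500 · 2.1050e-03 = 93.67 MPa.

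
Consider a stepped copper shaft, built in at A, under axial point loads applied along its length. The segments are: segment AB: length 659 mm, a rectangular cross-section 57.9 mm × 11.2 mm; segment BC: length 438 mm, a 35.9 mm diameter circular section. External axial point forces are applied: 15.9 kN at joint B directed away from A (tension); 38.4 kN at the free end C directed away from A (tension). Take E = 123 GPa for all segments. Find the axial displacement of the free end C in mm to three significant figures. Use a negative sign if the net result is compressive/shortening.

0.584 mm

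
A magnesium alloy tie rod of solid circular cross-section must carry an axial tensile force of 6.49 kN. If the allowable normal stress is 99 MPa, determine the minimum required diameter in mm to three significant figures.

Required area A ≥ P/σ_allow = 6490/99 = 65.56 mm².
For a solid circular section, d ≥ √(4A/π) = 9.136 mm.

9.14 mm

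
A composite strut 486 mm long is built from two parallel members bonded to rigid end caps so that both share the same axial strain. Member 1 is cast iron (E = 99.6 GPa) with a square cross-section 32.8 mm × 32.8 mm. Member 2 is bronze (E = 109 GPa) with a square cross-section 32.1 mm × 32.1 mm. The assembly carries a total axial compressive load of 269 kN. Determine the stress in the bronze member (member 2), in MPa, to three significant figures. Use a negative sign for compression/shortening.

-134 MPa

A_1 = 1076 mm².
A_2 = 1030 mm².
Equal strain + equilibrium ⇒ each member carries load in proportion to AE: A₁E₁ = 107200000 N, A₂E₂ = 112300000 N, ΣAE = 219500000 N.
σ₂ = P·E₂/ΣAE = -269000·109000/219500000 = -133.6 MPa.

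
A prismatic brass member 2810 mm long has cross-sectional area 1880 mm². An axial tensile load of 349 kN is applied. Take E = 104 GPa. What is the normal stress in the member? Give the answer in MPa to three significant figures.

σ = N/A = 349000/1880 = 185.6 MPa.

186 MPa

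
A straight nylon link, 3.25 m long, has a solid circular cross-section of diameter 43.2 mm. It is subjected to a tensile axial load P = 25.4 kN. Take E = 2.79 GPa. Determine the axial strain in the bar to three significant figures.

0.00621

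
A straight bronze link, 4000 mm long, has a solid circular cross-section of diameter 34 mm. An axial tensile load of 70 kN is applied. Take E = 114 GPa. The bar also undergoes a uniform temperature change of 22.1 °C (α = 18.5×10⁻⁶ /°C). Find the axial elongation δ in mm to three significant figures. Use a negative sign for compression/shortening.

A = 907.9 mm².
δ_mech = NL/(AE) = 70000·4000/(907.9·114000) = 2.705 mm.
δ_thermal = αLΔT = 18.5e-6·4000·22.1 = 1.635 mm.
δ = δ_mech + δ_thermal = 4.341 mm.

4.34 mm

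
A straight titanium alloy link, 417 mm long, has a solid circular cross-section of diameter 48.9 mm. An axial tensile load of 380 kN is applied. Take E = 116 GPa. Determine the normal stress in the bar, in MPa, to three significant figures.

A = 1878 mm².
σ = N/A = 380000/1878 = 202.3 MPa.

202 MPa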